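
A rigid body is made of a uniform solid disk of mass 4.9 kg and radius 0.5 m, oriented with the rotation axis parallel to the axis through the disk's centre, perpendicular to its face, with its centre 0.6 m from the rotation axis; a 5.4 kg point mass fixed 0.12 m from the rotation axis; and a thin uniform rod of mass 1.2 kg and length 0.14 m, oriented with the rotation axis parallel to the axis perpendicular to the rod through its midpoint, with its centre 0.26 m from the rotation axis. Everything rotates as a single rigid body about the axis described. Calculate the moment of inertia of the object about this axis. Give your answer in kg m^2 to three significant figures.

2.54

Solid disk: I_cm = (1/2)MR² = (1/2)(4.9)(0.5)² = 0.6125 kg m^2; centre at d = 0.6 m, so I = I_cm + Md² gives I = 0.6125 + (4.9)(0.6)² = 2.3765 kg m^2.
Point mass: I_cm = 0; centre at d = 0.12 m, so I = I_cm + Md² gives I = 0 + (5.4)(0.12)² = 0.07776 kg m^2.
Thin rod: I_cm = (1/12)ML² = (1/12)(1.2)(0.14)² = 0.00196 kg m^2; centre at d = 0.26 m, so I = I_cm + Md² gives I = 0.00196 + (1.2)(0.26)² = 0.08308 kg m^2.
Total I = 2.3765 + 0.07776 + 0.08308 = 2.5373 kg m^2.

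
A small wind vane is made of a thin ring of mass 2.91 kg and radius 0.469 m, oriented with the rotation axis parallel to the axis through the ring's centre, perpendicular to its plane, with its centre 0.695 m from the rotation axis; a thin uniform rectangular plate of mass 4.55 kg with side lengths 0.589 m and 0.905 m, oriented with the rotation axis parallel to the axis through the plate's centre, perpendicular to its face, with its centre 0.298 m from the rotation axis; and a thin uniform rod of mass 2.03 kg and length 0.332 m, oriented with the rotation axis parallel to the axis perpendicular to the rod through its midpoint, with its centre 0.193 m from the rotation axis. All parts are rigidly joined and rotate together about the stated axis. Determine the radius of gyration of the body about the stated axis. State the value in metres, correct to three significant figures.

Thin ring: I_cm = MR² = (2.91)(0.469)² = 0.64009 kg·m²; centre at d = 0.695 m, so the parallel axis theorem gives I = 0.64009 + (2.91)(0.695)² = 2.0457 kg·m².
Rectangular plate: I_cm = (1/12)M(a²+b²) = (1/12)(4.55)[(0.589)² + (0.905)²] = 0.44209 kg·m²; centre at d = 0.298 m, so the parallel axis theorem gives I = 0.44209 + (4.55)(0.298)² = 0.84615 kg·m².
Thin rod: I_cm = (1/12)ML² = (1/12)(2.03)(0.332)² = 0.018646 kg·m²; centre at d = 0.193 m, so the parallel axis theorem gives I = 0.018646 + (2.03)(0.193)² = 0.094262 kg·m².
Total I = 2.9861 kg·m²; total mass M = 9.49 kg.
k = √(I/M) = √(2.9861/9.49) = 0.56094 m.

0.561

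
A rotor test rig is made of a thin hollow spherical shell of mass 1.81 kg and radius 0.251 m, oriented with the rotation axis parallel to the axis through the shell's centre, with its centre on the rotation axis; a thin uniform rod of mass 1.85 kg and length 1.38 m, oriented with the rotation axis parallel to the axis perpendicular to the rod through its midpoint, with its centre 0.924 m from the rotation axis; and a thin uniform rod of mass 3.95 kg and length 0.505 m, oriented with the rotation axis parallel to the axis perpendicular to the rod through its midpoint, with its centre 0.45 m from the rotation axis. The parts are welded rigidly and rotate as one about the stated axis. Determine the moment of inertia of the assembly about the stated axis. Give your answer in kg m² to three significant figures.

Spherical shell: I_cm = (2/3)MR² = (2/3)(1.81)(0.251)² = 0.076021 kg m²; axis through the centre, so I = 0.076021 kg m².
Thin rod: I_cm = (1/12)ML² = (1/12)(1.85)(1.38)² = 0.29359 kg m²; centre at d = 0.924 m, so the parallel axis theorem gives I = 0.29359 + (1.85)(0.924)² = 1.8731 kg m².
Thin rod: I_cm = (1/12)ML² = (1/12)(3.95)(0.505)² = 0.083946 kg m²; centre at d = 0.45 m, so the parallel axis theorem gives I = 0.083946 + (3.95)(0.45)² = 0.88382 kg m².
Total I = 0.076021 + 1.8731 + 0.88382 = 2.8329 kg m².

2.83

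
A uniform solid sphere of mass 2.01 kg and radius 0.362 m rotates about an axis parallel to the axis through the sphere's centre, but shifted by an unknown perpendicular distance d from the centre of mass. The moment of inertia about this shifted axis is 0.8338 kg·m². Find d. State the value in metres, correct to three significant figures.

0.602

About the centre-of-mass axis, I_cm = (2/5)MR² = (2/5)(2.01)(0.362)² = 0.10536 kg·m².
Parallel axis theorem: I = I_cm + Md², so Md² = 0.8338 − 0.10536 = 0.72844 kg·m².
d = √(0.72844 / 2.01) = 0.602 m.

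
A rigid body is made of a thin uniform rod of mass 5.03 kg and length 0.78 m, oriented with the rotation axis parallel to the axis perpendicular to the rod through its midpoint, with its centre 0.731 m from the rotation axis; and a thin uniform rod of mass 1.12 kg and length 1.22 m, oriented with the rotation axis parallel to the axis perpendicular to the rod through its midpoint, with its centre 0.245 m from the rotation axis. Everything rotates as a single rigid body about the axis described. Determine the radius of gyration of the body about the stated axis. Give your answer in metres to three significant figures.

0.716

Thin rod: I_cm = (1/12)ML² = (1/12)(5.03)(0.78)² = 0.25502 kg m^2; centre at d = 0.731 m, so the parallel axis theorem gives I = 0.25502 + (5.03)(0.731)² = 2.9429 kg m^2.
Thin rod: I_cm = (1/12)ML² = (1/12)(1.12)(1.22)² = 0.13892 kg m^2; centre at d = 0.245 m, so the parallel axis theorem gives I = 0.13892 + (1.12)(0.245)² = 0.20615 kg m^2.
Total I = 3.149 kg m^2; total mass M = 6.15 kg.
k = √(I/M) = √(3.149/6.15) = 0.71556 m.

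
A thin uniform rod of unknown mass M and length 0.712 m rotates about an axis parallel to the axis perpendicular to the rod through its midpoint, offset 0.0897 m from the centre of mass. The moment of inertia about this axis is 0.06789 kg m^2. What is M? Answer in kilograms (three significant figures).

1.35

I = I_cm + Md² = (1/12)ML² + Md² = M·[0.0833333·(0.712)² + (0.0897)²] = M·0.050291.
So M = 0.06789 / 0.050291 = 1.3499 kg.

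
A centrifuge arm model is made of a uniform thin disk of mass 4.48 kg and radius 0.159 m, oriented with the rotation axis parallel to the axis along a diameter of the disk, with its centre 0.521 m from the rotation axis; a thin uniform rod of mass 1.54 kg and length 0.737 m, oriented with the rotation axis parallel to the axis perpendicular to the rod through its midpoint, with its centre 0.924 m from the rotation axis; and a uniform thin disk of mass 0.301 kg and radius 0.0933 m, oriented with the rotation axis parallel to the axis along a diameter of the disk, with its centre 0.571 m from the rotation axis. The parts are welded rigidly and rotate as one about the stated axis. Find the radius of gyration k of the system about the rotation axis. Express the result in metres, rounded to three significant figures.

0.657

Thin disk: I_cm = (1/4)MR² = (1/4)(4.48)(0.159)² = 0.028315 kg m²; centre at d = 0.521 m, so I = I_cm + Md² gives I = 0.028315 + (4.48)(0.521)² = 1.2444 kg m².
Thin rod: I_cm = (1/12)ML² = (1/12)(1.54)(0.737)² = 0.069707 kg m²; centre at d = 0.924 m, so I = I_cm + Md² gives I = 0.069707 + (1.54)(0.924)² = 1.3845 kg m².
Thin disk: I_cm = (1/4)MR² = (1/4)(0.301)(0.0933)² = 0.00065504 kg m²; centre at d = 0.571 m, so I = I_cm + Md² gives I = 0.00065504 + (0.301)(0.571)² = 0.098793 kg m².
Total I = 2.7277 kg m²; total mass M = 6.321 kg.
k = √(I/M) = √(2.7277/6.321) = 0.65691 m.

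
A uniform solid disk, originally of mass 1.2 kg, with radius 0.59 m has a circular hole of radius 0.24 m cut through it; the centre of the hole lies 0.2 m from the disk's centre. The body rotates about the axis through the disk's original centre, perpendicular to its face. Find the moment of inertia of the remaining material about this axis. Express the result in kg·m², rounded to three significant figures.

0.195

Unpierced body about its centre: I₀ = (1/2)MR² = (1/2)(1.2)(0.59)² = 0.20886 kg·m².
The removed disk has mass m = M·(r/R)² = (1.2)(0.24/0.59)² = 0.19856 kg (same uniform areal density).
Its moment of inertia about the rotation axis (parallel-axis theorem): I_hole = (1/2)mr² + md² = (1/2)(0.19856)(0.24)² + (0.19856)(0.2)² = 0.013661 kg·m².
Treating the hole as negative mass, I = I₀ − I_hole = 0.20886 − 0.013661 = 0.1952 kg·m².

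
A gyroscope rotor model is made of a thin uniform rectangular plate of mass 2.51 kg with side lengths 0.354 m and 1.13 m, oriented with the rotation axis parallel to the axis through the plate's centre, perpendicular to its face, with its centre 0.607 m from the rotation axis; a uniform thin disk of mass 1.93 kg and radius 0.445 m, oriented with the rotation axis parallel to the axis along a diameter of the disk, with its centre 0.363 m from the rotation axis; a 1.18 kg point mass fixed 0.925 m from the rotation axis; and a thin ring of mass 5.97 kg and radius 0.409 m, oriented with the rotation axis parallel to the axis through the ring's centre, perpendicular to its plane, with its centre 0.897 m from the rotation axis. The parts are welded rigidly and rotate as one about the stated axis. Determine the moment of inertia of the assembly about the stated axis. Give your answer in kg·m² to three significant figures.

Rectangular plate: I_cm = (1/12)M(a²+b²) = (1/12)(2.51)[(0.354)² + (1.13)²] = 0.2933 kg·m²; centre at d = 0.607 m, so I = I_cm + Md² gives I = 0.2933 + (2.51)(0.607)² = 1.2181 kg·m².
Thin disk: I_cm = (1/4)MR² = (1/4)(1.93)(0.445)² = 0.095547 kg·m²; centre at d = 0.363 m, so I = I_cm + Md² gives I = 0.095547 + (1.93)(0.363)² = 0.34986 kg·m².
Point mass: I_cm = 0; centre at d = 0.925 m, so I = I_cm + Md² gives I = 0 + (1.18)(0.925)² = 1.0096 kg·m².
Thin ring: I_cm = MR² = (5.97)(0.409)² = 0.99867 kg·m²; centre at d = 0.897 m, so I = I_cm + Md² gives I = 0.99867 + (5.97)(0.897)² = 5.8022 kg·m².
Total I = 1.2181 + 0.34986 + 1.0096 + 5.8022 = 8.3798 kg·m².

8.38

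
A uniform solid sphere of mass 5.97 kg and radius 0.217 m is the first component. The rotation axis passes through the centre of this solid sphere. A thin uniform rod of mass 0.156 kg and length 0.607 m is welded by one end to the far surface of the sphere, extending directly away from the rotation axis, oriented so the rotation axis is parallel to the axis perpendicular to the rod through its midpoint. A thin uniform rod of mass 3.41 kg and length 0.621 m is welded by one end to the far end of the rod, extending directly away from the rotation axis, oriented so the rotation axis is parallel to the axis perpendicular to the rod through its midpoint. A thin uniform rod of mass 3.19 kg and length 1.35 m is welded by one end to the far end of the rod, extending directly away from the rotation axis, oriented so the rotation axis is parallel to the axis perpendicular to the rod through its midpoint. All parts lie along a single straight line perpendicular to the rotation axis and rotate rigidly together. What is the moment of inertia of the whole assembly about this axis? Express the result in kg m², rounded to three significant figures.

Solid sphere: I_cm = (2/5)MR² = (2/5)(5.97)(0.217)² = 0.11245 kg m²; axis through the centre, so I = 0.11245 kg m².
Thin rod: I_cm = (1/12)ML² = (1/12)(0.156)(0.607)² = 0.0047898 kg m²; centre at d = 0.217 + 0.3035 = 0.5205 m, so I = I_cm + Md² gives I = 0.0047898 + (0.156)(0.5205)² = 0.047053 kg m².
Thin rod: I_cm = (1/12)ML² = (1/12)(3.41)(0.621)² = 0.10959 kg m²; centre at d = 0.217 + 0.3035 + 0.3035 + 0.3105 = 1.1345 m, so I = I_cm + Md² gives I = 0.10959 + (3.41)(1.1345)² = 4.4986 kg m².
Thin rod: I_cm = (1/12)ML² = (1/12)(3.19)(1.35)² = 0.48448 kg m²; centre at d = 0.217 + 0.3035 + 0.3035 + 0.3105 + 0.3105 + 0.675 = 2.12 m, so I = I_cm + Md² gives I = 0.48448 + (3.19)(2.12)² = 14.822 kg m².
Total I = 0.11245 + 0.047053 + 4.4986 + 14.822 = 19.48 kg m².

19.5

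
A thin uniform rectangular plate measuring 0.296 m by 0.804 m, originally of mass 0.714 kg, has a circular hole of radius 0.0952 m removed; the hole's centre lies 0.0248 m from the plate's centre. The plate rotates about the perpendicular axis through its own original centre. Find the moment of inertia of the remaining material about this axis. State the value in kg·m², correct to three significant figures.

0.0432

Unpierced body about its centre: I₀ = (1/12)M(a²+b²) = (1/12)(0.714)[(0.296)² + (0.804)²] = 0.043675 kg·m².
The removed disk has mass m = M·πr²/(ab) = (0.714)·π(0.0952)²/(0.296·0.804) = 0.085423 kg (same uniform areal density).
Its moment of inertia about the rotation axis (parallel-axis theorem): I_hole = (1/2)mr² + md² = (1/2)(0.085423)(0.0952)² + (0.085423)(0.0248)² = 0.00043963 kg·m².
Treating the hole as negative mass, I = I₀ − I_hole = 0.043675 − 0.00043963 = 0.043235 kg·m².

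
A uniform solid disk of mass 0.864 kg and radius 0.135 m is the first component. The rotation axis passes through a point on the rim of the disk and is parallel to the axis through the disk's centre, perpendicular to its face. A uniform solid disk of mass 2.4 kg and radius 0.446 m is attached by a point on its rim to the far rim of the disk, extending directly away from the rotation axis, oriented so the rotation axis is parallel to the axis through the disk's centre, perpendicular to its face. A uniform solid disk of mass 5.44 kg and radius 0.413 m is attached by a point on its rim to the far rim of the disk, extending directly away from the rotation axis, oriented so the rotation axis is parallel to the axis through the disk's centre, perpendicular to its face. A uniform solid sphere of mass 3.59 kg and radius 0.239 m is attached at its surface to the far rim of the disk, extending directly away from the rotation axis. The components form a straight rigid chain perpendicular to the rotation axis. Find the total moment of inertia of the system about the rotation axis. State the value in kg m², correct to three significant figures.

33.3

Solid disk: I_cm = (1/2)MR² = (1/2)(0.864)(0.135)² = 0.0078732 kg m²; centre at d = 0.135 m, so I = I_cm + Md² gives I = 0.0078732 + (0.864)(0.135)² = 0.02362 kg m².
Solid disk: I_cm = (1/2)MR² = (1/2)(2.4)(0.446)² = 0.2387 kg m²; centre at d = 0.135 + 0.135 + 0.446 = 0.716 m, so I = I_cm + Md² gives I = 0.2387 + (2.4)(0.716)² = 1.4691 kg m².
Solid disk: I_cm = (1/2)MR² = (1/2)(5.44)(0.413)² = 0.46395 kg m²; centre at d = 0.135 + 0.135 + 0.446 + 0.446 + 0.413 = 1.575 m, so I = I_cm + Md² gives I = 0.46395 + (5.44)(1.575)² = 13.959 kg m².
Solid sphere: I_cm = (2/5)MR² = (2/5)(3.59)(0.239)² = 0.082026 kg m²; centre at d = 0.135 + 0.135 + 0.446 + 0.446 + 0.413 + 0.413 + 0.239 = 2.227 m, so I = I_cm + Md² gives I = 0.082026 + (3.59)(2.227)² = 17.887 kg m².
Total I = 0.02362 + 1.4691 + 13.959 + 17.887 = 33.338 kg m².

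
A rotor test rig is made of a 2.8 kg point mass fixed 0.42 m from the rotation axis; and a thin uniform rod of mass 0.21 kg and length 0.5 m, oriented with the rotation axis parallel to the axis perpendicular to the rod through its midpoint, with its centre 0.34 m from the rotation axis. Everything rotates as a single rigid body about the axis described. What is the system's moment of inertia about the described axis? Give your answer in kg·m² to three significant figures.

0.523

Point mass: I_cm = 0; centre at d = 0.42 m, so I = I_cm + Md² gives I = 0 + (2.8)(0.42)² = 0.49392 kg·m².
Thin rod: I_cm = (1/12)ML² = (1/12)(0.21)(0.5)² = 0.004375 kg·m²; centre at d = 0.34 m, so I = I_cm + Md² gives I = 0.004375 + (0.21)(0.34)² = 0.028651 kg·m².
Total I = 0.49392 + 0.028651 = 0.52257 kg·m².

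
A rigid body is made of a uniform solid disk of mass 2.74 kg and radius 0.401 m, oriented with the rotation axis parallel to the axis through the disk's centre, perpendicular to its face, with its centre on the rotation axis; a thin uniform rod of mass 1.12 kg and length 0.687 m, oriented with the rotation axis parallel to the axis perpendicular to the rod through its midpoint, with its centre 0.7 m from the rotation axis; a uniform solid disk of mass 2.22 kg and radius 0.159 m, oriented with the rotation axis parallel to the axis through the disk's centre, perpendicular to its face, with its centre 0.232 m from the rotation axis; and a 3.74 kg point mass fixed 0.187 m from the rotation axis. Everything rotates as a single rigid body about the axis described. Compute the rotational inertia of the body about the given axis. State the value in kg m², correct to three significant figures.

1.09

Solid disk: I_cm = (1/2)MR² = (1/2)(2.74)(0.401)² = 0.2203 kg m²; axis through the centre, so I = 0.2203 kg m².
Thin rod: I_cm = (1/12)ML² = (1/12)(1.12)(0.687)² = 0.04405 kg m²; centre at d = 0.7 m, so I = I_cm + Md² gives I = 0.04405 + (1.12)(0.7)² = 0.59285 kg m².
Solid disk: I_cm = (1/2)MR² = (1/2)(2.22)(0.159)² = 0.028062 kg m²; centre at d = 0.232 m, so I = I_cm + Md² gives I = 0.028062 + (2.22)(0.232)² = 0.14755 kg m².
Point mass: I_cm = 0; centre at d = 0.187 m, so I = I_cm + Md² gives I = 0 + (3.74)(0.187)² = 0.13078 kg m².
Total I = 0.2203 + 0.59285 + 0.14755 + 0.13078 = 1.0915 kg m².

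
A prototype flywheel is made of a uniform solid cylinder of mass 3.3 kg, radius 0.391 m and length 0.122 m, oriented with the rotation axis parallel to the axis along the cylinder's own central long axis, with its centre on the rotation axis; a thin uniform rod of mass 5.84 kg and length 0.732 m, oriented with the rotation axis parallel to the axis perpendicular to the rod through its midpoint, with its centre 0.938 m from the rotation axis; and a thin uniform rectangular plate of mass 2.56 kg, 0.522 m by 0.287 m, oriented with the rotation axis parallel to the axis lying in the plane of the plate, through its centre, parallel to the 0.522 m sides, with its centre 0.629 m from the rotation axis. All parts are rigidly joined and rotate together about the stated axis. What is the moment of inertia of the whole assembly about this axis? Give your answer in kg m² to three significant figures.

6.68

Solid cylinder: I_cm = (1/2)MR² = (1/2)(3.3)(0.391)² = 0.25225 kg m²; axis through the centre, so I = 0.25225 kg m².
Thin rod: I_cm = (1/12)ML² = (1/12)(5.84)(0.732)² = 0.26077 kg m²; centre at d = 0.938 m, so I = I_cm + Md² gives I = 0.26077 + (5.84)(0.938)² = 5.3991 kg m².
Rectangular plate: I_cm = (1/12)Mb² = (1/12)(2.56)(0.287)² = 0.017572 kg m²; centre at d = 0.629 m, so I = I_cm + Md² gives I = 0.017572 + (2.56)(0.629)² = 1.0304 kg m².
Total I = 0.25225 + 5.3991 + 1.0304 = 6.6817 kg m².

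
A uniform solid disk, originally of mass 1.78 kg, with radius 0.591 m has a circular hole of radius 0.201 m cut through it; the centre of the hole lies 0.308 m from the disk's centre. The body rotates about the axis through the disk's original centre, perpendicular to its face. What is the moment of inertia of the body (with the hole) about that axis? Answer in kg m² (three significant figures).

Unpierced body about its centre: I₀ = (1/2)MR² = (1/2)(1.78)(0.591)² = 0.31086 kg m².
The removed disk has mass m = M·(r/R)² = (1.78)(0.201/0.591)² = 0.20589 kg (same uniform areal density).
Its moment of inertia about the rotation axis (parallel-axis theorem): I_hole = (1/2)mr² + md² = (1/2)(0.20589)(0.201)² + (0.20589)(0.308)² = 0.023691 kg m².
Treating the hole as negative mass, I = I₀ − I_hole = 0.31086 − 0.023691 = 0.28717 kg m².

0.287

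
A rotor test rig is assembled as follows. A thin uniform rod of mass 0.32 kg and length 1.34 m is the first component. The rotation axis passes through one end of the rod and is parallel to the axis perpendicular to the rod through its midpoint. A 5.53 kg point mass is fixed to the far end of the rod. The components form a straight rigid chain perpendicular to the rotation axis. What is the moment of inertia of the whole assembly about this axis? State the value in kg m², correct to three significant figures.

10.1

Thin rod: I_cm = (1/12)ML² = (1/12)(0.32)(1.34)² = 0.047883 kg m²; centre at d = 0.67 m, so the parallel axis theorem gives I = 0.047883 + (0.32)(0.67)² = 0.19153 kg m².
Point mass: I_cm = 0; centre at d = 0.67 + 0.67 = 1.34 m, so the parallel axis theorem gives I = 0 + (5.53)(1.34)² = 9.9297 kg m².
Total I = 0.19153 + 9.9297 = 10.121 kg m².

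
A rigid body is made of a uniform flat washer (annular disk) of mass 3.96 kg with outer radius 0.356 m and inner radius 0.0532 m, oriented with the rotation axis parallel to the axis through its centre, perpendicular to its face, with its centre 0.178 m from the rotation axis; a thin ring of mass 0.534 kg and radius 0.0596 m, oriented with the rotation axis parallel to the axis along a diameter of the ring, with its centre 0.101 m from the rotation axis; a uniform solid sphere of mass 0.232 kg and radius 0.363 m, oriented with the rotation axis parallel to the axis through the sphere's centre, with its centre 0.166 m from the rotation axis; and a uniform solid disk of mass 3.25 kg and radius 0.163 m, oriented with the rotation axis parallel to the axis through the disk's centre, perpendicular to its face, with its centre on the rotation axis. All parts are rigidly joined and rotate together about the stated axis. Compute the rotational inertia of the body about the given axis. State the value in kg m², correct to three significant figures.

Annular disk: I_cm = (1/2)M(R²+r²) = (1/2)(3.96)[(0.356)² + (0.0532)²] = 0.25654 kg m²; centre at d = 0.178 m, so I = I_cm + Md² gives I = 0.25654 + (3.96)(0.178)² = 0.38201 kg m².
Thin ring: I_cm = (1/2)MR² = (1/2)(0.534)(0.0596)² = 0.00094843 kg m²; centre at d = 0.101 m, so I = I_cm + Md² gives I = 0.00094843 + (0.534)(0.101)² = 0.0063958 kg m².
Solid sphere: I_cm = (2/5)MR² = (2/5)(0.232)(0.363)² = 0.012228 kg m²; centre at d = 0.166 m, so I = I_cm + Md² gives I = 0.012228 + (0.232)(0.166)² = 0.018621 kg m².
Solid disk: I_cm = (1/2)MR² = (1/2)(3.25)(0.163)² = 0.043175 kg m²; axis through the centre, so I = 0.043175 kg m².
Total I = 0.38201 + 0.0063958 + 0.018621 + 0.043175 = 0.4502 kg m².

0.450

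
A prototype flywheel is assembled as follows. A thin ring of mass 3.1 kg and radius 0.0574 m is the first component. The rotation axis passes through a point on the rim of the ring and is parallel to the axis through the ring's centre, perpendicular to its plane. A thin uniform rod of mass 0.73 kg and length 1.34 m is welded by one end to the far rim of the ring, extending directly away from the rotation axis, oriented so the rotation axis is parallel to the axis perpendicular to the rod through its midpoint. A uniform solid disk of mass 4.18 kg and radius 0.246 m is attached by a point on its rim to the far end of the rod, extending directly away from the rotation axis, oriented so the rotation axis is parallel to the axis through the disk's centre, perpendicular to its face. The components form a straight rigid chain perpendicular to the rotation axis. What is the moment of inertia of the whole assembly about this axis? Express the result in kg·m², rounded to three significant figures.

Thin ring: I_cm = MR² = (3.1)(0.0574)² = 0.010214 kg·m²; centre at d = 0.0574 m, so I = I_cm + Md² gives I = 0.010214 + (3.1)(0.0574)² = 0.020428 kg·m².
Thin rod: I_cm = (1/12)ML² = (1/12)(0.73)(1.34)² = 0.10923 kg·m²; centre at d = 0.0574 + 0.0574 + 0.67 = 0.7848 m, so I = I_cm + Md² gives I = 0.10923 + (0.73)(0.7848)² = 0.55885 kg·m².
Solid disk: I_cm = (1/2)MR² = (1/2)(4.18)(0.246)² = 0.12648 kg·m²; centre at d = 0.0574 + 0.0574 + 0.67 + 0.67 + 0.246 = 1.7008 m, so I = I_cm + Md² gives I = 0.12648 + (4.18)(1.7008)² = 12.218 kg·m².
Total I = 0.020428 + 0.55885 + 12.218 = 12.797 kg·m².

12.8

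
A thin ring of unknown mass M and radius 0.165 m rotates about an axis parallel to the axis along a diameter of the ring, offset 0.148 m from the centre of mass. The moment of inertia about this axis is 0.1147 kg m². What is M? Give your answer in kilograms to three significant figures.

3.23

I = I_cm + Md² = (1/2)MR² + Md² = M·[0.5·(0.165)² + (0.148)²] = M·0.035516.
So M = 0.1147 / 0.035516 = 3.2295 kg.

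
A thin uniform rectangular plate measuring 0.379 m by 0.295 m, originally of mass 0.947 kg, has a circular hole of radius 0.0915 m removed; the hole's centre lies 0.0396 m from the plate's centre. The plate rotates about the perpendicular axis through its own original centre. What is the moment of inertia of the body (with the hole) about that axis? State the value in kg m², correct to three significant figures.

0.0169

Unpierced body about its centre: I₀ = (1/12)M(a²+b²) = (1/12)(0.947)[(0.379)² + (0.295)²] = 0.018203 kg m².
The removed disk has mass m = M·πr²/(ab) = (0.947)·π(0.0915)²/(0.379·0.295) = 0.22278 kg (same uniform areal density).
Its moment of inertia about the rotation axis (parallel-axis theorem): I_hole = (1/2)mr² + md² = (1/2)(0.22278)(0.0915)² + (0.22278)(0.0396)² = 0.001282 kg m².
Treating the hole as negative mass, I = I₀ − I_hole = 0.018203 − 0.001282 = 0.016921 kg m².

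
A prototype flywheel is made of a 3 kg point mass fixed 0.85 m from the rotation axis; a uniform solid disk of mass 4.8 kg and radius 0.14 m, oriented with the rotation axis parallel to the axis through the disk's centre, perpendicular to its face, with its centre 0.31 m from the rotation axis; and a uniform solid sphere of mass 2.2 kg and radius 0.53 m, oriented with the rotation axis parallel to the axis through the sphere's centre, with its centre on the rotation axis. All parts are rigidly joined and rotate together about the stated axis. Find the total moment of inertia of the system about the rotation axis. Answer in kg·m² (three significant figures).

2.92

Point mass: I_cm = 0; centre at d = 0.85 m, so I = I_cm + Md² gives I = 0 + (3)(0.85)² = 2.1675 kg·m².
Solid disk: I_cm = (1/2)MR² = (1/2)(4.8)(0.14)² = 0.04704 kg·m²; centre at d = 0.31 m, so I = I_cm + Md² gives I = 0.04704 + (4.8)(0.31)² = 0.50832 kg·m².
Solid sphere: I_cm = (2/5)MR² = (2/5)(2.2)(0.53)² = 0.24719 kg·m²; axis through the centre, so I = 0.24719 kg·m².
Total I = 2.1675 + 0.50832 + 0.24719 = 2.923 kg·m².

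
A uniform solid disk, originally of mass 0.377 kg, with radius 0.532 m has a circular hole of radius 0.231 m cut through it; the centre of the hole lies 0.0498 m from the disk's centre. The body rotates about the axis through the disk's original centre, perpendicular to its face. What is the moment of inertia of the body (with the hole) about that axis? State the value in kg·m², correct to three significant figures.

0.0513

Unpierced body about its centre: I₀ = (1/2)MR² = (1/2)(0.377)(0.532)² = 0.05335 kg·m².
The removed disk has mass m = M·(r/R)² = (0.377)(0.231/0.532)² = 0.071079 kg (same uniform areal density).
Its moment of inertia about the rotation axis (parallel-axis theorem): I_hole = (1/2)mr² + md² = (1/2)(0.071079)(0.231)² + (0.071079)(0.0498)² = 0.0020727 kg·m².
Treating the hole as negative mass, I = I₀ − I_hole = 0.05335 − 0.0020727 = 0.051277 kg·m².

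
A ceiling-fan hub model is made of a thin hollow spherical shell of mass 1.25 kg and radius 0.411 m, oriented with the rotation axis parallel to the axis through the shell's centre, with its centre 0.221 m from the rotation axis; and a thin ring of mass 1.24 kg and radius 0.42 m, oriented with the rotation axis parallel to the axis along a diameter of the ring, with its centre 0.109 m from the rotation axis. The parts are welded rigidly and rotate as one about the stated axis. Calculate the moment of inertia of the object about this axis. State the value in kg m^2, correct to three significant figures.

Spherical shell: I_cm = (2/3)MR² = (2/3)(1.25)(0.411)² = 0.14077 kg m^2; centre at d = 0.221 m, so the parallel axis theorem gives I = 0.14077 + (1.25)(0.221)² = 0.20182 kg m^2.
Thin ring: I_cm = (1/2)MR² = (1/2)(1.24)(0.42)² = 0.10937 kg m^2; centre at d = 0.109 m, so the parallel axis theorem gives I = 0.10937 + (1.24)(0.109)² = 0.1241 kg m^2.
Total I = 0.20182 + 0.1241 = 0.32592 kg m^2.

0.326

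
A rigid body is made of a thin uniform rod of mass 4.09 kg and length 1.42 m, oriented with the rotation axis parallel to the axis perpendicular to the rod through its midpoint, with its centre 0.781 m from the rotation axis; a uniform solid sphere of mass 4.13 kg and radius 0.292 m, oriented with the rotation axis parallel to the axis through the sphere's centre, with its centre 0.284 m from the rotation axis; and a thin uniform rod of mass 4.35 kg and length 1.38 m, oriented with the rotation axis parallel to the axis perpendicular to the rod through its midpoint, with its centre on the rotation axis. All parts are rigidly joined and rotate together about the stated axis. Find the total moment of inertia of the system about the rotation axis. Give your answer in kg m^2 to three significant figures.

Thin rod: I_cm = (1/12)ML² = (1/12)(4.09)(1.42)² = 0.68726 kg m^2; centre at d = 0.781 m, so I = I_cm + Md² gives I = 0.68726 + (4.09)(0.781)² = 3.182 kg m^2.
Solid sphere: I_cm = (2/5)MR² = (2/5)(4.13)(0.292)² = 0.14086 kg m^2; centre at d = 0.284 m, so I = I_cm + Md² gives I = 0.14086 + (4.13)(0.284)² = 0.47397 kg m^2.
Thin rod: I_cm = (1/12)ML² = (1/12)(4.35)(1.38)² = 0.69034 kg m^2; axis through the centre, so I = 0.69034 kg m^2.
Total I = 3.182 + 0.47397 + 0.69034 = 4.3463 kg m^2.

4.35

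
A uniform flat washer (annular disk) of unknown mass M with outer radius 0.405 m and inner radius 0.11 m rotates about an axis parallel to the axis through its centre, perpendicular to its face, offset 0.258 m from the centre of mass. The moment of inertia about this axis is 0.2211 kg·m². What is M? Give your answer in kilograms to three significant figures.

I = I_cm + Md² = (1/2)M(R²+r²) + Md² = M·[0.5·[(0.405)² + (0.11)²] + (0.258)²] = M·0.15463.
So M = 0.2211 / 0.15463 = 1.4299 kg.

1.43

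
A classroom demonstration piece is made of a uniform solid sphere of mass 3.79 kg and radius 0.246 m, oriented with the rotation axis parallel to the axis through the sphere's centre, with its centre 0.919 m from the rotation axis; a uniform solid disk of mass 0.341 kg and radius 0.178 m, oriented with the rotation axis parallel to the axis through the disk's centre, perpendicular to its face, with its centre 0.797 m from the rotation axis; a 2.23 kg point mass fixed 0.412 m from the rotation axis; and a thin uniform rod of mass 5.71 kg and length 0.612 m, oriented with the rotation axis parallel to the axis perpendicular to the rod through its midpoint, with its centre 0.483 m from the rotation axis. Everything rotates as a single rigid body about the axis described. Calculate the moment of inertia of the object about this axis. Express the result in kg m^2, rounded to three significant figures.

Solid sphere: I_cm = (2/5)MR² = (2/5)(3.79)(0.246)² = 0.091742 kg m^2; centre at d = 0.919 m, so I = I_cm + Md² gives I = 0.091742 + (3.79)(0.919)² = 3.2926 kg m^2.
Solid disk: I_cm = (1/2)MR² = (1/2)(0.341)(0.178)² = 0.0054021 kg m^2; centre at d = 0.797 m, so I = I_cm + Md² gives I = 0.0054021 + (0.341)(0.797)² = 0.22201 kg m^2.
Point mass: I_cm = 0; centre at d = 0.412 m, so I = I_cm + Md² gives I = 0 + (2.23)(0.412)² = 0.37853 kg m^2.
Thin rod: I_cm = (1/12)ML² = (1/12)(5.71)(0.612)² = 0.17822 kg m^2; centre at d = 0.483 m, so I = I_cm + Md² gives I = 0.17822 + (5.71)(0.483)² = 1.5103 kg m^2.
Total I = 3.2926 + 0.22201 + 0.37853 + 1.5103 = 5.4035 kg m^2.

5.40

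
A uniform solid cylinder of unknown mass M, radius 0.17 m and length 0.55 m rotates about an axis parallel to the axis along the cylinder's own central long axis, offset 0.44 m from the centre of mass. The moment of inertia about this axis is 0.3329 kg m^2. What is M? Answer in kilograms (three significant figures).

1.60

I = I_cm + Md² = (1/2)MR² + Md² = M·[0.5·(0.17)² + (0.44)²] = M·0.20805.
So M = 0.3329 / 0.20805 = 1.6001 kg.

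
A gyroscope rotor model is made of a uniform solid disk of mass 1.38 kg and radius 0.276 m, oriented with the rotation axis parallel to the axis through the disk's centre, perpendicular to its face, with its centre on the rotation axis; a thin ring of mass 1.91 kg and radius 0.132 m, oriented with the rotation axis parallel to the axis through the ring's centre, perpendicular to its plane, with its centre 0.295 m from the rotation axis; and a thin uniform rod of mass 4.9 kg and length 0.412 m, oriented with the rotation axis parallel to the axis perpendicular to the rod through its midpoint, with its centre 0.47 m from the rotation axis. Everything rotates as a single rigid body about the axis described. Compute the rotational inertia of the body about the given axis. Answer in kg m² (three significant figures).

Solid disk: I_cm = (1/2)MR² = (1/2)(1.38)(0.276)² = 0.052561 kg m²; axis through the centre, so I = 0.052561 kg m².
Thin ring: I_cm = MR² = (1.91)(0.132)² = 0.03328 kg m²; centre at d = 0.295 m, so I = I_cm + Md² gives I = 0.03328 + (1.91)(0.295)² = 0.1995 kg m².
Thin rod: I_cm = (1/12)ML² = (1/12)(4.9)(0.412)² = 0.069312 kg m²; centre at d = 0.47 m, so I = I_cm + Md² gives I = 0.069312 + (4.9)(0.47)² = 1.1517 kg m².
Total I = 0.052561 + 0.1995 + 1.1517 = 1.4038 kg m².

1.40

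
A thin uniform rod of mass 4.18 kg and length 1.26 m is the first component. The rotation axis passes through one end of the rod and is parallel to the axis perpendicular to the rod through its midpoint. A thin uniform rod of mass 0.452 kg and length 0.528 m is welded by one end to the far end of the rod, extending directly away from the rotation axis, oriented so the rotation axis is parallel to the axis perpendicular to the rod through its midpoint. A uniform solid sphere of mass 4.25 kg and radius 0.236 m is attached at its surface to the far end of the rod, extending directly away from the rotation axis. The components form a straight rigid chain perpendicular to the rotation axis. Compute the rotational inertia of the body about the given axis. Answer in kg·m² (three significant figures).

Thin rod: I_cm = (1/12)ML² = (1/12)(4.18)(1.26)² = 0.55301 kg·m²; centre at d = 0.63 m, so the parallel axis theorem gives I = 0.55301 + (4.18)(0.63)² = 2.2121 kg·m².
Thin rod: I_cm = (1/12)ML² = (1/12)(0.452)(0.528)² = 0.010501 kg·m²; centre at d = 0.63 + 0.63 + 0.264 = 1.524 m, so the parallel axis theorem gives I = 0.010501 + (0.452)(1.524)² = 1.0603 kg·m².
Solid sphere: I_cm = (2/5)MR² = (2/5)(4.25)(0.236)² = 0.094683 kg·m²; centre at d = 0.63 + 0.63 + 0.264 + 0.264 + 0.236 = 2.024 m, so the parallel axis theorem gives I = 0.094683 + (4.25)(2.024)² = 17.505 kg·m².
Total I = 2.2121 + 1.0603 + 17.505 = 20.777 kg·m².

20.8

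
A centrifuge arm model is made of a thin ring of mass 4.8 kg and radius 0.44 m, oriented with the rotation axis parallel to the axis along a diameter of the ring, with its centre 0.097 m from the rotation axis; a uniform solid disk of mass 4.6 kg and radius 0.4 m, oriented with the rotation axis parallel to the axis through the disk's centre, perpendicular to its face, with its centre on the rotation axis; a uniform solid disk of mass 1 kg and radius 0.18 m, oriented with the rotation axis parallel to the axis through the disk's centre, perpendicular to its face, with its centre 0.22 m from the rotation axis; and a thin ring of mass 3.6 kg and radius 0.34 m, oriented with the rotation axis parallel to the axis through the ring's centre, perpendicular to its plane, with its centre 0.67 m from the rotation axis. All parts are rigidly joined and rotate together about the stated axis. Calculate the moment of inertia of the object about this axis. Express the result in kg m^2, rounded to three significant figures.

Thin ring: I_cm = (1/2)MR² = (1/2)(4.8)(0.44)² = 0.46464 kg m^2; centre at d = 0.097 m, so I = I_cm + Md² gives I = 0.46464 + (4.8)(0.097)² = 0.5098 kg m^2.
Solid disk: I_cm = (1/2)MR² = (1/2)(4.6)(0.4)² = 0.368 kg m^2; axis through the centre, so I = 0.368 kg m^2.
Solid disk: I_cm = (1/2)MR² = (1/2)(1)(0.18)² = 0.0162 kg m^2; centre at d = 0.22 m, so I = I_cm + Md² gives I = 0.0162 + (1)(0.22)² = 0.0646 kg m^2.
Thin ring: I_cm = MR² = (3.6)(0.34)² = 0.41616 kg m^2; centre at d = 0.67 m, so I = I_cm + Md² gives I = 0.41616 + (3.6)(0.67)² = 2.0322 kg m^2.
Total I = 0.5098 + 0.368 + 0.0646 + 2.0322 = 2.9746 kg m^2.

2.97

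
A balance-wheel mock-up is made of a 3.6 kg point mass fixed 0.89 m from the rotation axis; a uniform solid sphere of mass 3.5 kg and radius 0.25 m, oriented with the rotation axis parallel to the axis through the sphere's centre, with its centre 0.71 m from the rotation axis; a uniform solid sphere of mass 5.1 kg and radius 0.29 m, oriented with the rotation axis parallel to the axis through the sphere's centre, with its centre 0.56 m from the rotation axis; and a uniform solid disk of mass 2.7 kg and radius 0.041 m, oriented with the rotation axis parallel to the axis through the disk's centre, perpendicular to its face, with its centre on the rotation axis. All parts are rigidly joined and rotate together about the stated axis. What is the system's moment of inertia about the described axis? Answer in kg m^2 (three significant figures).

6.48

Point mass: I_cm = 0; centre at d = 0.89 m, so I = I_cm + Md² gives I = 0 + (3.6)(0.89)² = 2.8516 kg m^2.
Solid sphere: I_cm = (2/5)MR² = (2/5)(3.5)(0.25)² = 0.0875 kg m^2; centre at d = 0.71 m, so I = I_cm + Md² gives I = 0.0875 + (3.5)(0.71)² = 1.8518 kg m^2.
Solid sphere: I_cm = (2/5)MR² = (2/5)(5.1)(0.29)² = 0.17156 kg m^2; centre at d = 0.56 m, so I = I_cm + Md² gives I = 0.17156 + (5.1)(0.56)² = 1.7709 kg m^2.
Solid disk: I_cm = (1/2)MR² = (1/2)(2.7)(0.041)² = 0.0022694 kg m^2; axis through the centre, so I = 0.0022694 kg m^2.
Total I = 2.8516 + 1.8518 + 1.7709 + 0.0022694 = 6.4766 kg m^2.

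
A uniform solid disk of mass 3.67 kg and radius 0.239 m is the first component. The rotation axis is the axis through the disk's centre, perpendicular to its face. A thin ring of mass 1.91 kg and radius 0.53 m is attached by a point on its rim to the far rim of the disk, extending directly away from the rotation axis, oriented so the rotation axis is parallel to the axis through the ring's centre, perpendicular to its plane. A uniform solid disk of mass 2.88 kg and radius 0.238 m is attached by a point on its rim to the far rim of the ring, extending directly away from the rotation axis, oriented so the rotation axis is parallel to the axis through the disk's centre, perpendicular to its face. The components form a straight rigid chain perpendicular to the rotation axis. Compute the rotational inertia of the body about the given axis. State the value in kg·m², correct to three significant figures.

Solid disk: I_cm = (1/2)MR² = (1/2)(3.67)(0.239)² = 0.10482 kg·m²; axis through the centre, so I = 0.10482 kg·m².
Thin ring: I_cm = MR² = (1.91)(0.53)² = 0.53652 kg·m²; centre at d = 0.239 + 0.53 = 0.769 m, so the parallel axis theorem gives I = 0.53652 + (1.91)(0.769)² = 1.666 kg·m².
Solid disk: I_cm = (1/2)MR² = (1/2)(2.88)(0.238)² = 0.081567 kg·m²; centre at d = 0.239 + 0.53 + 0.53 + 0.238 = 1.537 m, so the parallel axis theorem gives I = 0.081567 + (2.88)(1.537)² = 6.8852 kg·m².
Total I = 0.10482 + 1.666 + 6.8852 = 8.656 kg·m².

8.66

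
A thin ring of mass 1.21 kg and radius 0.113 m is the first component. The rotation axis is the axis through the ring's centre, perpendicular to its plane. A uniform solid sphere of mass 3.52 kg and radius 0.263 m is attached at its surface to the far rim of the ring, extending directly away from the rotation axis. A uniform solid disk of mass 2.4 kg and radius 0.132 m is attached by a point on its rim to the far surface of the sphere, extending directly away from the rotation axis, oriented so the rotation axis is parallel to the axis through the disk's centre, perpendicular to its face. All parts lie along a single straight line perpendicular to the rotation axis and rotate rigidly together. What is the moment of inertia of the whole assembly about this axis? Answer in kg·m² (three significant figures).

2.06

Thin ring: I_cm = MR² = (1.21)(0.113)² = 0.01545 kg·m²; axis through the centre, so I = 0.01545 kg·m².
Solid sphere: I_cm = (2/5)MR² = (2/5)(3.52)(0.263)² = 0.09739 kg·m²; centre at d = 0.113 + 0.263 = 0.376 m, so I = I_cm + Md² gives I = 0.09739 + (3.52)(0.376)² = 0.59503 kg·m².
Solid disk: I_cm = (1/2)MR² = (1/2)(2.4)(0.132)² = 0.020909 kg·m²; centre at d = 0.113 + 0.263 + 0.263 + 0.132 = 0.771 m, so I = I_cm + Md² gives I = 0.020909 + (2.4)(0.771)² = 1.4476 kg·m².
Total I = 0.01545 + 0.59503 + 1.4476 = 2.0581 kg·m².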